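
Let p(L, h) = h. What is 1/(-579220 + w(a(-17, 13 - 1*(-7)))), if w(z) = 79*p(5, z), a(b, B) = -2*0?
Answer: -1/579220 ≈ -1.7265e-6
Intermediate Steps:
a(b, B) = 0
w(z) = 79*z
1/(-579220 + w(a(-17, 13 - 1*(-7)))) = 1/(-579220 + 79*0) = 1/(-579220 + 0) = 1/(-579220) = -1/579220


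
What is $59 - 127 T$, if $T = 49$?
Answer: $-6164$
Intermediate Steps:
$59 - 127 T = 59 - 6223 = -6164$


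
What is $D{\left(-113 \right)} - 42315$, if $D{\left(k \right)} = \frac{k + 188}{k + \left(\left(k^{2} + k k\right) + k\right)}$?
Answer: $- \frac{1071077205}{25312} \approx -42315.0$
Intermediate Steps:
$D{\left(k \right)} = \frac{188 + k}{2 k + 2 k^{2}}$ ($D{\left(k \right)} = \frac{188 + k}{k + \left(\left(k^{2} + k^{2}\right) + k\right)} = \frac{188 + k}{k + \left(2 k^{2} + k\right)} = \frac{188 + k}{k + \left(k + 2 k^{2}\right)} = \frac{188 + k}{2 k + 2 k^{2}}$)
$D{\left(-113 \right)} - 42315 = \frac{188 - 113}{2 \left(-113\right) \left(1 - 113\right)} - 42315 = \frac{1}{2} \left(- \frac{1}{113}\right) \frac{1}{-112} \cdot 75 - 42315 = \frac{1}{2} \left(- \frac{1}{113}\right) \left(- \frac{1}{112}\right) 75 - 42315 = \frac{75}{25312} - 42315 = - \frac{1071077205}{25312}$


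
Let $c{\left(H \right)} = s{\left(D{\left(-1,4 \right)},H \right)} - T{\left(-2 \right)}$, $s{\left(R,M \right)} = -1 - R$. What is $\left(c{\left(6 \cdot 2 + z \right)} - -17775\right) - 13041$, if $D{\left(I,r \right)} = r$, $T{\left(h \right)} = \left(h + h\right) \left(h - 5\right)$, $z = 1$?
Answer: $4701$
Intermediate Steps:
$T{\left(h \right)} = 2 h \left(-5 + h\right)$
$c{\left(H \right)} = -33$ ($c{\left(H \right)} = \left(-1 - 4\right) - 2 \left(-2\right) \left(-5 - 2\right) = \left(-1 - 4\right) - 2 \left(-2\right) \left(-7\right) = -5 - 28 = -33$)
$\left(c{\left(6 \cdot 2 + z \right)} - -17775\right) - 13041 = \left(-33 - -17775\right) - 13041 = \left(-33 + 17775\right) - 13041 = 17742 - 13041 = 4701$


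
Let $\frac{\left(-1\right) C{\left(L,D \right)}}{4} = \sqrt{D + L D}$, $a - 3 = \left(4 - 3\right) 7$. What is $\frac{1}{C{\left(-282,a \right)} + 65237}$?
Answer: $\frac{65237}{4255911129} + \frac{4 i \sqrt{2810}}{4255911129} \approx 1.5329 \cdot 10^{-5} + 4.9822 \cdot 10^{-8} i$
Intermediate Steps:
$a = 10$ ($a = 3 + \left(4 - 3\right) 7 = 3 + 1 \cdot 7 = 3 + 7 = 10$)
$C{\left(L,D \right)} = - 4 \sqrt{D + D L}$ ($C{\left(L,D \right)} = - 4 \sqrt{D + L D} = - 4 \sqrt{D + D L}$)
$\frac{1}{C{\left(-282,a \right)} + 65237} = \frac{1}{- 4 \sqrt{10 \left(1 - 282\right)} + 65237} = \frac{1}{- 4 \sqrt{10 \left(-281\right)} + 65237} = \frac{1}{- 4 \sqrt{-2810} + 65237} = \frac{1}{- 4 i \sqrt{2810} + 65237} = \frac{1}{65237 - 4 i \sqrt{2810}}$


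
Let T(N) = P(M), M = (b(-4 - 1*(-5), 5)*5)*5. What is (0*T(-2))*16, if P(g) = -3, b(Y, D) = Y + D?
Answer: 0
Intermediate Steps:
b(Y, D) = D + Y
M = 150 (M = ((5 + (-4 - 1*(-5)))*5)*5 = ((5 + (-4 + 5))*5)*5 = ((5 + 1)*5)*5 = (6*5)*5 = 30*5 = 150)
T(N) = -3
(0*T(-2))*16 = (0*(-3))*16 = 0*16 = 0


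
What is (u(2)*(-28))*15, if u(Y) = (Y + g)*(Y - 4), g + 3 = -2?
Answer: -2520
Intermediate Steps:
g = -5 (g = -3 - 2 = -5)
u(Y) = (-5 + Y)*(-4 + Y) (u(Y) = (Y - 5)*(Y - 4) = (-5 + Y)*(-4 + Y))
(u(2)*(-28))*15 = ((20 + 2² - 9*2)*(-28))*15 = ((20 + 4 - 18)*(-28))*15 = (6*(-28))*15 = -168*15 = -2520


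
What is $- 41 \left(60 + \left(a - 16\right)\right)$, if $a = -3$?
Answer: $-1681$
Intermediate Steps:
$- 41 \left(60 + \left(a - 16\right)\right) = - 41 \left(60 - 19\right) = \left(-41\right) 41 = -1681$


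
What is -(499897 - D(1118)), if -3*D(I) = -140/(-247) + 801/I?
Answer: -31856463481/63726 ≈ -4.9990e+5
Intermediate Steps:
D(I) = -140/741 - 267/I (D(I) = -(-140/(-247) + 801/I)/3 = -(-140*(-1/247) + 801/I)/3 = -(140/247 + 801/I)/3 = -140/741 - 267/I)
-(499897 - D(1118)) = -(499897 - (-140/741 - 267/1118)) = -(499897 - 1*(-27259/63726)) = -(499897 + 27259/63726) = -1*31856463481/63726 = -31856463481/63726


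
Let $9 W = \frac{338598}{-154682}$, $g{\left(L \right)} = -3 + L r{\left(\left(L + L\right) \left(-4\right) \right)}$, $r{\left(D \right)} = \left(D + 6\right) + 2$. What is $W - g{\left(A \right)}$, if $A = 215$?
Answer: $\frac{28467888492}{77341} \approx 3.6808 \cdot 10^{5}$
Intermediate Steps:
$r{\left(D \right)} = 8 + D$ ($r{\left(D \right)} = \left(6 + D\right) + 2 = 8 + D$)
$g{\left(L \right)} = -3 + L \left(8 - 8 L\right)$ ($g{\left(L \right)} = -3 + L \left(8 + \left(L + L\right) \left(-4\right)\right) = -3 + L \left(8 + 2 L \left(-4\right)\right) = -3 + L \left(8 - 8 L\right)$)
$W = - \frac{18811}{77341}$ ($W = \frac{338598 \frac{1}{-154682}}{9} = \frac{338598 \left(- \frac{1}{154682}\right)}{9} = \frac{1}{9} \left(- \frac{169299}{77341}\right) = - \frac{18811}{77341} \approx -0.24322$)
$W - g{\left(A \right)} = - \frac{18811}{77341} - \left(-3 - 1720 \left(-1 + 215\right)\right) = - \frac{18811}{77341} - \left(-3 - 1720 \cdot 214\right) = - \frac{18811}{77341} - \left(-3 - 368080\right) = - \frac{18811}{77341} - -368083 = - \frac{18811}{77341} + 368083 = \frac{28467888492}{77341}$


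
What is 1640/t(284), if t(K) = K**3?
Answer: 205/2863288 ≈ 7.1596e-5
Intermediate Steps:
1640/t(284) = 1640/(284**3) = 1640/22906304 = 1640*(1/22906304) = 205/2863288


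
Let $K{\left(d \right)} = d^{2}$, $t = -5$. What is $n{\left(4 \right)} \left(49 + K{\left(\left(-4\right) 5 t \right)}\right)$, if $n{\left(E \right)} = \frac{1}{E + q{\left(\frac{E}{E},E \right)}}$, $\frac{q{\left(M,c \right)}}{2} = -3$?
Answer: $- \frac{10049}{2} \approx -5024.5$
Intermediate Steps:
$q{\left(M,c \right)} = -6$ ($q{\left(M,c \right)} = 2 \left(-3\right) = -6$)
$n{\left(E \right)} = \frac{1}{-6 + E}$ ($n{\left(E \right)} = \frac{1}{E - 6} = \frac{1}{-6 + E}$)
$n{\left(4 \right)} \left(49 + K{\left(\left(-4\right) 5 t \right)}\right) = \frac{49 + \left(\left(-4\right) 5 \left(-5\right)\right)^{2}}{-6 + 4} = \frac{49 + \left(\left(-20\right) \left(-5\right)\right)^{2}}{-2} = - \frac{49 + 100^{2}}{2} = - \frac{49 + 10000}{2} = \left(- \frac{1}{2}\right) 10049 = - \frac{10049}{2}$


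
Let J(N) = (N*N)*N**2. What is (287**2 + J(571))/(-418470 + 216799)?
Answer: -106302816050/201671 ≈ -5.2711e+5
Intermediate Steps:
J(N) = N**4 (J(N) = N**2*N**2 = N**4)
(287**2 + J(571))/(-418470 + 216799) = (287**2 + 571**4)/(-418470 + 216799) = (82369 + 106302733681)/(-201671) = 106302816050*(-1/201671) = -106302816050/201671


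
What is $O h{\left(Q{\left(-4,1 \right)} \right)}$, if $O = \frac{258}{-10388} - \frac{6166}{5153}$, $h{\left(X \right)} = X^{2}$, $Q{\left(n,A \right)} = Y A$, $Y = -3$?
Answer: $- \frac{294218469}{26764682} \approx -10.993$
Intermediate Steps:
$Q{\left(n,A \right)} = - 3 A$
$O = - \frac{32690941}{26764682}$ ($O = 258 \left(- \frac{1}{10388}\right) - \frac{6166}{5153} = - \frac{129}{5194} - \frac{6166}{5153} = - \frac{32690941}{26764682} \approx -1.2214$)
$O h{\left(Q{\left(-4,1 \right)} \right)} = - \frac{32690941 \left(\left(-3\right) 1\right)^{2}}{26764682} = - \frac{32690941 \left(-3\right)^{2}}{26764682} = \left(- \frac{32690941}{26764682}\right) 9 = - \frac{294218469}{26764682}$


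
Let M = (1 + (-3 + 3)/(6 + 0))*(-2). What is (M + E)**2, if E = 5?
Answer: 9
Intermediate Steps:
M = -2 (M = (1 + 0/6)*(-2) = (1 + 0*(1/6))*(-2) = (1 + 0)*(-2) = 1*(-2) = -2)
(M + E)**2 = (-2 + 5)**2 = 3**2 = 9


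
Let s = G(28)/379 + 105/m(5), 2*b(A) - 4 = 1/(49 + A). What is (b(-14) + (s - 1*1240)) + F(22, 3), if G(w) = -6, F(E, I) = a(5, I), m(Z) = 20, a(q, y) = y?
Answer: -65250617/53060 ≈ -1229.8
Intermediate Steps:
b(A) = 2 + 1/(2*(49 + A))
F(E, I) = I
s = 7935/1516 (s = -6/379 + 105/20 = -6*1/379 + 105*(1/20) = -6/379 + 21/4 = 7935/1516 ≈ 5.2342)
(b(-14) + (s - 1*1240)) + F(22, 3) = ((197 + 4*(-14))/(2*(49 - 14)) + (7935/1516 - 1*1240)) + 3 = ((½)*(197 - 56)/35 + (7935/1516 - 1240)) + 3 = ((½)*(1/35)*141 - 1871905/1516) + 3 = (141/70 - 1871905/1516) + 3 = -65409797/53060 + 3 = -65250617/53060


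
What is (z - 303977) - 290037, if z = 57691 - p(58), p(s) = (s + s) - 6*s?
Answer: -536091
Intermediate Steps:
p(s) = -4*s (p(s) = 2*s - 6*s = -4*s)
z = 57923 (z = 57691 - (-4)*58 = 57691 - 1*(-232) = 57691 + 232 = 57923)
(z - 303977) - 290037 = (57923 - 303977) - 290037 = -246054 - 290037 = -536091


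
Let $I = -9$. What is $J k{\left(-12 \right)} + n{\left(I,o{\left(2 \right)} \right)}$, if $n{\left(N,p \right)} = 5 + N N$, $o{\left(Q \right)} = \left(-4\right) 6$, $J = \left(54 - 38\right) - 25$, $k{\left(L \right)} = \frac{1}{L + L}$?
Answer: $\frac{691}{8} \approx 86.375$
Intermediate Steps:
$k{\left(L \right)} = \frac{1}{2 L}$
$J = -9$ ($J = 16 - 25 = -9$)
$o{\left(Q \right)} = -24$
$n{\left(N,p \right)} = 5 + N^{2}$
$J k{\left(-12 \right)} + n{\left(I,o{\left(2 \right)} \right)} = - 9 \frac{1}{2 \left(-12\right)} + \left(5 + \left(-9\right)^{2}\right) = - 9 \cdot \frac{1}{2} \left(- \frac{1}{12}\right) + \left(5 + 81\right) = \left(-9\right) \left(- \frac{1}{24}\right) + 86 = \frac{3}{8} + 86 = \frac{691}{8}$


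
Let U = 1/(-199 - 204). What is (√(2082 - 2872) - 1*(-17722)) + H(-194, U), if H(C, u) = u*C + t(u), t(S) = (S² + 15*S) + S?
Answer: 2878284033/162409 + I*√790 ≈ 17722.0 + 28.107*I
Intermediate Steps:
t(S) = S² + 16*S
U = -1/403 (U = 1/(-403) = -1/403 ≈ -0.0024814)
H(C, u) = C*u + u*(16 + u) (H(C, u) = u*C + u*(16 + u) = C*u + u*(16 + u))
(√(2082 - 2872) - 1*(-17722)) + H(-194, U) = (√(2082 - 2872) - 1*(-17722)) - (16 - 194 - 1/403)/403 = (√(-790) + 17722) - 1/403*(-71735/403) = (I*√790 + 17722) + 71735/162409 = (17722 + I*√790) + 71735/162409 = 2878284033/162409 + I*√790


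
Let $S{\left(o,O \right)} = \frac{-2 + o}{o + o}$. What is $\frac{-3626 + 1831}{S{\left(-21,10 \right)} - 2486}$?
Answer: $\frac{75390}{104389} \approx 0.7222$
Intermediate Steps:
$S{\left(o,O \right)} = \frac{-2 + o}{2 o}$
$\frac{-3626 + 1831}{S{\left(-21,10 \right)} - 2486} = \frac{-3626 + 1831}{\frac{-2 - 21}{2 \left(-21\right)} - 2486} = - \frac{1795}{\frac{1}{2} \left(- \frac{1}{21}\right) \left(-23\right) - 2486} = - \frac{1795}{\frac{23}{42} - 2486} = - \frac{1795}{- \frac{104389}{42}} = \left(-1795\right) \left(- \frac{42}{104389}\right) = \frac{75390}{104389}$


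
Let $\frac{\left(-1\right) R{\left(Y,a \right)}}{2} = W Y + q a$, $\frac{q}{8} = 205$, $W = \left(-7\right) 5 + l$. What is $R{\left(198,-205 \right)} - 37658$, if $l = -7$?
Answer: $651374$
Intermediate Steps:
$W = -42$ ($W = \left(-7\right) 5 - 7 = -35 - 7 = -42$)
$q = 1640$ ($q = 8 \cdot 205 = 1640$)
$R{\left(Y,a \right)} = - 3280 a + 84 Y$ ($R{\left(Y,a \right)} = - 2 \left(- 42 Y + 1640 a\right) = - 3280 a + 84 Y$)
$R{\left(198,-205 \right)} - 37658 = \left(\left(-3280\right) \left(-205\right) + 84 \cdot 198\right) - 37658 = \left(672400 + 16632\right) - 37658 = 689032 - 37658 = 651374$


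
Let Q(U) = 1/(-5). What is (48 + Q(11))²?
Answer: 57121/25 ≈ 2284.8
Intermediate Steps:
Q(U) = -⅕
(48 + Q(11))² = (48 - ⅕)² = (239/5)² = 57121/25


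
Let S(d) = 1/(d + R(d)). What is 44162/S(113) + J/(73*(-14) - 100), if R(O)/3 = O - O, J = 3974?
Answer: 2799559679/561 ≈ 4.9903e+6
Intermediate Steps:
R(O) = 0 (R(O) = 3*(O - O) = 3*0 = 0)
S(d) = 1/d (S(d) = 1/(d + 0) = 1/d)
44162/S(113) + J/(73*(-14) - 100) = 44162/(1/113) + 3974/(73*(-14) - 100) = 44162/(1/113) + 3974/(-1022 - 100) = 44162*113 + 3974/(-1122) = 4990306 + 3974*(-1/1122) = 4990306 - 1987/561 = 2799559679/561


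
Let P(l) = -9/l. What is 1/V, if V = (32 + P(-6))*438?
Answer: 1/14673 ≈ 6.8152e-5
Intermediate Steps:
V = 14673 (V = (32 - 9/(-6))*438 = (32 - 9*(-⅙))*438 = (32 + 3/2)*438 = (67/2)*438 = 14673)
1/V = 1/14673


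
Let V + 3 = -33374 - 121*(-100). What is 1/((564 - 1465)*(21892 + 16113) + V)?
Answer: -1/34263782 ≈ -2.9185e-8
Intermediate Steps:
V = -21277 (V = -3 + (-33374 - 121*(-100)) = -3 + (-33374 - 1*(-12100)) = -3 + (-33374 + 12100) = -3 - 21274 = -21277)
1/((564 - 1465)*(21892 + 16113) + V) = 1/((564 - 1465)*(21892 + 16113) - 21277) = 1/(-901*38005 - 21277) = 1/(-34242505 - 21277) = 1/(-34263782) = -1/34263782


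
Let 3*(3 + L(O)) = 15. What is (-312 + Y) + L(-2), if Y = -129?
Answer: -439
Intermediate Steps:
L(O) = 2 (L(O) = -3 + (1/3)*15 = -3 + 5 = 2)
(-312 + Y) + L(-2) = (-312 - 129) + 2 = -441 + 2 = -439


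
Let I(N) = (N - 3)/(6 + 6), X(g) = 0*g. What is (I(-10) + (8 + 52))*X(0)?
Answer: 0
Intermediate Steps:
X(g) = 0
I(N) = -¼ + N/12 (I(N) = (-3 + N)/12 = (-3 + N)*(1/12) = -¼ + N/12)
(I(-10) + (8 + 52))*X(0) = ((-¼ + (1/12)*(-10)) + (8 + 52))*0 = ((-¼ - ⅚) + 60)*0 = (-13/12 + 60)*0 = (707/12)*0 = 0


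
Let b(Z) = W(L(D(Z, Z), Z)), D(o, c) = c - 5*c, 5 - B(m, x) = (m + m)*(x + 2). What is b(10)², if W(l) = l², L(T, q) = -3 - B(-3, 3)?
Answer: 2085136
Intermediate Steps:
B(m, x) = 5 - 2*m*(2 + x) (B(m, x) = 5 - (m + m)*(x + 2) = 5 - 2*m*(2 + x))
D(o, c) = -4*c
L(T, q) = -38 (L(T, q) = -3 - (5 - 4*(-3) - 2*(-3)*3) = -3 - (5 + 12 + 18) = -3 - 1*35 = -3 - 35 = -38)
b(Z) = 1444 (b(Z) = (-38)² = 1444)
b(10)² = 1444² = 2085136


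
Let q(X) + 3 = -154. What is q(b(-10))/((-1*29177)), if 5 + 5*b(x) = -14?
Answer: 157/29177 ≈ 0.0053810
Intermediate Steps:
b(x) = -19/5 (b(x) = -1 + (⅕)*(-14) = -1 - 14/5 = -19/5)
q(X) = -157 (q(X) = -3 - 154 = -157)
q(b(-10))/((-1*29177)) = -157/((-1*29177)) = -157/(-29177) = -157*(-1/29177) = 157/29177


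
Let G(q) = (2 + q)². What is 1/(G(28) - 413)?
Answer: 1/487 ≈ 0.0020534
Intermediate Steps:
1/(G(28) - 413) = 1/((2 + 28)² - 413) = 1/(30² - 413) = 1/(900 - 413) = 1/487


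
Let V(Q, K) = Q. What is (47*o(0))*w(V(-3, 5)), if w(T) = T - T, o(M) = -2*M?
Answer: 0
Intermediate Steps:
w(T) = 0
(47*o(0))*w(V(-3, 5)) = (47*(-2*0))*0 = (47*0)*0 = 0*0 = 0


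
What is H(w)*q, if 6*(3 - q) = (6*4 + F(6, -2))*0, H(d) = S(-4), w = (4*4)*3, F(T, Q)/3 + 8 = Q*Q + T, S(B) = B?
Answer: -12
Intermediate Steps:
F(T, Q) = -24 + 3*T + 3*Q² (F(T, Q) = -24 + 3*(Q*Q + T) = -24 + 3*(Q² + T) = -24 + 3*(T + Q²) = -24 + (3*T + 3*Q²) = -24 + 3*T + 3*Q²)
w = 48 (w = 16*3 = 48)
H(d) = -4
q = 3 (q = 3 - (6*4 + (-24 + 3*6 + 3*(-2)²))*0/6 = 3 - (24 + (-24 + 18 + 3*4))*0/6 = 3 - (24 + (-24 + 18 + 12))*0/6 = 3 - (24 + 6)*0/6 = 3 - 5*0 = 3 - ⅙*0 = 3 + 0 = 3)
H(w)*q = -4*3 = -12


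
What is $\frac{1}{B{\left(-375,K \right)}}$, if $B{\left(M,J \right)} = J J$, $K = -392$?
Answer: $\frac{1}{153664} \approx 6.5077 \cdot 10^{-6}$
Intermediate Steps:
$B{\left(M,J \right)} = J^{2}$
$\frac{1}{B{\left(-375,K \right)}} = \frac{1}{\left(-392\right)^{2}} = \frac{1}{153664}$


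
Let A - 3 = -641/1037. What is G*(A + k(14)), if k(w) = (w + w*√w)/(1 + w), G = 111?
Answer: 1908016/5185 + 518*√14/5 ≈ 755.62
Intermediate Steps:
k(w) = (w + w^(3/2))/(1 + w)
A = 2470/1037 (A = 3 - 641/1037 = 2470/1037 ≈ 2.3819)
G*(A + k(14)) = 111*(2470/1037 + (14 + 14^(3/2))/(1 + 14)) = 111*(2470/1037 + (14 + 14*√14)/15) = 111*(2470/1037 + (14/15 + 14*√14/15)) = 111*(51568/15555 + 14*√14/15) = 1908016/5185 + 518*√14/5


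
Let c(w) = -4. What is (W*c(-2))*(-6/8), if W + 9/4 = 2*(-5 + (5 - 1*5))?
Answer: -147/4 ≈ -36.750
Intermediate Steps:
W = -49/4 (W = -9/4 + 2*(-5 + (5 - 1*5)) = -9/4 + 2*(-5 + (5 - 5)) = -9/4 + 2*(-5 + 0) = -9/4 + 2*(-5) = -9/4 - 10 = -49/4 ≈ -12.250)
(W*c(-2))*(-6/8) = (-49/4*(-4))*(-6/8) = 49*(-6*⅛) = 49*(-¾) = -147/4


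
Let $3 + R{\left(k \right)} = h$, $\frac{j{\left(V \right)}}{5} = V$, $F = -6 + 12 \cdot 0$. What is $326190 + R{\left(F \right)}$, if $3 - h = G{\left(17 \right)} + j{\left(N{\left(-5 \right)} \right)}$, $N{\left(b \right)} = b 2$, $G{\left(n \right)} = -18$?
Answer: $326258$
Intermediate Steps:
$N{\left(b \right)} = 2 b$
$F = -6$ ($F = -6 + 0 = -6$)
$j{\left(V \right)} = 5 V$
$h = 71$ ($h = 3 - \left(-18 + 5 \cdot 2 \left(-5\right)\right) = 3 - \left(-18 + 5 \left(-10\right)\right) = 3 - \left(-18 - 50\right) = 3 - -68 = 3 + 68 = 71$)
$R{\left(k \right)} = 68$ ($R{\left(k \right)} = -3 + 71 = 68$)
$326190 + R{\left(F \right)} = 326190 + 68 = 326258$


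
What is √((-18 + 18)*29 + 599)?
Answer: √599 ≈ 24.474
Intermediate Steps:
√((-18 + 18)*29 + 599) = √(0*29 + 599) = √(0 + 599) = √599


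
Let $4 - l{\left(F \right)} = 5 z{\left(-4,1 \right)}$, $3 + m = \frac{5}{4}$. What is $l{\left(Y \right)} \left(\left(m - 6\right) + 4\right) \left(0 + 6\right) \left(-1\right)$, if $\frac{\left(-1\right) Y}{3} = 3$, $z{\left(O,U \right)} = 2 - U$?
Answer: $- \frac{45}{2} \approx -22.5$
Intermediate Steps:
$Y = -9$ ($Y = \left(-3\right) 3 = -9$)
$m = - \frac{7}{4}$ ($m = -3 + \frac{5}{4} = - \frac{7}{4} \approx -1.75$)
$l{\left(F \right)} = -1$ ($l{\left(F \right)} = 4 - 5 \left(2 - 1\right) = 4 - 5 \cdot 1 = 4 - 5 = -1$)
$l{\left(Y \right)} \left(\left(m - 6\right) + 4\right) \left(0 + 6\right) \left(-1\right) = - (\left(- \frac{7}{4} - 6\right) + 4) \left(0 + 6\right) \left(-1\right) = - (- \frac{31}{4} + 4) 6 \left(-1\right) = \left(-1\right) \left(- \frac{15}{4}\right) \left(-6\right) = \frac{15}{4} \left(-6\right) = - \frac{45}{2}$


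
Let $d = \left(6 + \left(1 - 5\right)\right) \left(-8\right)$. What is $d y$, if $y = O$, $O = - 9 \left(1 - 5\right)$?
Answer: $-576$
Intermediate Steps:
$O = 36$ ($O = \left(-9\right) \left(-4\right) = 36$)
$y = 36$
$d = -16$ ($d = \left(6 - 4\right) \left(-8\right) = 2 \left(-8\right) = -16$)
$d y = \left(-16\right) 36 = -576$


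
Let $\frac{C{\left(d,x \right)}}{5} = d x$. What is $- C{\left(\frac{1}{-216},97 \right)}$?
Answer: $\frac{485}{216} \approx 2.2454$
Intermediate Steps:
$C{\left(d,x \right)} = 5 d x$
$- C{\left(\frac{1}{-216},97 \right)} = - \frac{5 \cdot 97}{-216} = - \frac{5 \left(-1\right) 97}{216} = \left(-1\right) \left(- \frac{485}{216}\right) = \frac{485}{216}$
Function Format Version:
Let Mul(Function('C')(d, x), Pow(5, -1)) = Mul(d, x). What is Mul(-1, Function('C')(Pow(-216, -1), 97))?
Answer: Rational(485, 216) ≈ 2.2454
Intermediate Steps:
Function('C')(d, x) = Mul(5, d, x) (Function('C')(d, x) = Mul(5, Mul(d, x)) = Mul(5, d, x))
Mul(-1, Function('C')(Pow(-216, -1), 97)) = Mul(-1, Mul(5, Pow(-216, -1), 97)) = Mul(-1, Mul(5, Rational(-1, 216), 97)) = Mul(-1, Rational(-485, 216)) = Rational(485, 216)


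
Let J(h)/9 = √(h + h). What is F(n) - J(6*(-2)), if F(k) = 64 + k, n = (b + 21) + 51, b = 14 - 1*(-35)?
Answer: 185 - 18*I*√6 ≈ 185.0 - 44.091*I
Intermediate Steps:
b = 49 (b = 14 + 35 = 49)
J(h) = 9*√2*√h (J(h) = 9*√(h + h) = 9*√(2*h) = 9*(√2*√h) = 9*√2*√h)
n = 121 (n = (49 + 21) + 51 = 70 + 51 = 121)
F(n) - J(6*(-2)) = (64 + 121) - 9*√2*√(6*(-2)) = 185 - 9*√2*√(-12) = 185 - 9*√2*2*I*√3 = 185 - 18*I*√6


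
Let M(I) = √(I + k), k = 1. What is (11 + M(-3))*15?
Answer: 165 + 15*I*√2 ≈ 165.0 + 21.213*I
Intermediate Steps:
M(I) = √(1 + I) (M(I) = √(I + 1) = √(1 + I))
(11 + M(-3))*15 = (11 + √(1 - 3))*15 = (11 + √(-2))*15 = (11 + I*√2)*15 = 165 + 15*I*√2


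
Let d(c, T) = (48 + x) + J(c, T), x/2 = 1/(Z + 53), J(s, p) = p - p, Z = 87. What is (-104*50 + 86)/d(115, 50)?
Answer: -357980/3361 ≈ -106.51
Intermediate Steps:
J(s, p) = 0
x = 1/70 (x = 2/(87 + 53) = 2/140 = 2*(1/140) = 1/70 ≈ 0.014286)
d(c, T) = 3361/70 (d(c, T) = (48 + 1/70) + 0 = 3361/70 + 0 = 3361/70)
(-104*50 + 86)/d(115, 50) = (-104*50 + 86)/(3361/70) = (-5200 + 86)*(70/3361) = -5114*70/3361 = -357980/3361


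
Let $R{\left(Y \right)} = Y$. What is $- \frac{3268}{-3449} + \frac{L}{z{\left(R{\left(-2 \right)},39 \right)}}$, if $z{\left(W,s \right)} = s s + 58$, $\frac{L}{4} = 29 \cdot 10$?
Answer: $\frac{9161012}{5445971} \approx 1.6822$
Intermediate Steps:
$L = 1160$ ($L = 4 \cdot 29 \cdot 10 = 4 \cdot 290 = 1160$)
$z{\left(W,s \right)} = 58 + s^{2}$ ($z{\left(W,s \right)} = s^{2} + 58 = 58 + s^{2}$)
$- \frac{3268}{-3449} + \frac{L}{z{\left(R{\left(-2 \right)},39 \right)}} = - \frac{3268}{-3449} + \frac{1160}{58 + 39^{2}} = \left(-3268\right) \left(- \frac{1}{3449}\right) + \frac{1160}{58 + 1521} = \frac{3268}{3449} + \frac{1160}{1579} = \frac{9161012}{5445971}$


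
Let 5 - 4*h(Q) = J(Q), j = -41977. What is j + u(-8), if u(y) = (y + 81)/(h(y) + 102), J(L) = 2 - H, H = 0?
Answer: -17252255/411 ≈ -41976.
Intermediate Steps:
J(L) = 2 (J(L) = 2 - 1*0 = 2 + 0 = 2)
h(Q) = 3/4 (h(Q) = 5/4 - 1/4*2 = 5/4 - 1/2 = 3/4)
u(y) = 108/137 + 4*y/411 (u(y) = (y + 81)/(3/4 + 102) = (81 + y)/(411/4) = (81 + y)*(4/411) = 108/137 + 4*y/411)
j + u(-8) = -41977 + (108/137 + (4/411)*(-8)) = -41977 + (108/137 - 32/411) = -41977 + 292/411 = -17252255/411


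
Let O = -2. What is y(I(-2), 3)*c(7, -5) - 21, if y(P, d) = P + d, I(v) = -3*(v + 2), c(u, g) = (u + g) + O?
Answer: -21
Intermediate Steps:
c(u, g) = -2 + g + u (c(u, g) = (u + g) - 2 = (g + u) - 2 = -2 + g + u)
I(v) = -6 - 3*v (I(v) = -3*(2 + v) = -6 - 3*v)
y(I(-2), 3)*c(7, -5) - 21 = ((-6 - 3*(-2)) + 3)*(-2 - 5 + 7) - 21 = ((-6 + 6) + 3)*0 - 21 = (0 + 3)*0 - 21 = 3*0 - 21 = 0 - 21 = -21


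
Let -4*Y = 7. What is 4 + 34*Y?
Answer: -111/2 ≈ -55.500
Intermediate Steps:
Y = -7/4 (Y = -1/4*7 = -7/4 ≈ -1.7500)
4 + 34*Y = 4 + 34*(-7/4) = 4 - 119/2 = -111/2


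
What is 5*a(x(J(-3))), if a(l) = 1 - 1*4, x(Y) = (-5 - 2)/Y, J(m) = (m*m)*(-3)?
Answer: -15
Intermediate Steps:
J(m) = -3*m² (J(m) = m²*(-3) = -3*m²)
x(Y) = -7/Y
a(l) = -3 (a(l) = 1 - 4 = -3)
5*a(x(J(-3))) = 5*(-3) = -15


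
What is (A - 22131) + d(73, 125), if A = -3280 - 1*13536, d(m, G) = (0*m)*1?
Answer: -38947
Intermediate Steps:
d(m, G) = 0 (d(m, G) = 0*1 = 0)
A = -16816 (A = -3280 - 13536 = -16816)
(A - 22131) + d(73, 125) = (-16816 - 22131) + 0 = -38947 + 0 = -38947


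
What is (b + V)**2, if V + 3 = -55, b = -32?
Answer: 8100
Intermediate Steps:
V = -58 (V = -3 - 55 = -58)
(b + V)**2 = (-32 - 58)**2 = (-90)**2 = 8100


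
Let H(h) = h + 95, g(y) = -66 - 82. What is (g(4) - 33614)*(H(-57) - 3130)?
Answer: 104392104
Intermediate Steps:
g(y) = -148
H(h) = 95 + h
(g(4) - 33614)*(H(-57) - 3130) = (-148 - 33614)*((95 - 57) - 3130) = -33762*(38 - 3130) = -33762*(-3092) = 104392104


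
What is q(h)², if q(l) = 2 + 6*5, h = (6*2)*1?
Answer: 1024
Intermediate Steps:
h = 12 (h = 12*1 = 12)
q(l) = 32 (q(l) = 2 + 30 = 32)
q(h)² = 32² = 1024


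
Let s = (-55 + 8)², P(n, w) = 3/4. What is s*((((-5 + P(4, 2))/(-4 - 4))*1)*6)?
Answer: 112659/16 ≈ 7041.2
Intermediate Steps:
P(n, w) = ¾ (P(n, w) = 3*(¼) = ¾)
s = 2209 (s = (-47)² = 2209)
s*((((-5 + P(4, 2))/(-4 - 4))*1)*6) = 2209*((((-5 + ¾)/(-4 - 4))*1)*6) = 2209*((-17/4/(-8)*1)*6) = 2209*((-17/4*(-⅛)*1)*6) = 2209*(((17/32)*1)*6) = 2209*((17/32)*6) = 2209*(51/16) = 112659/16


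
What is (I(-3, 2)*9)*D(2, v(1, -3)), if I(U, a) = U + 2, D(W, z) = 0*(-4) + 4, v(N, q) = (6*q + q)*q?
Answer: -36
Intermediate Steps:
v(N, q) = 7*q² (v(N, q) = (7*q)*q = 7*q²)
D(W, z) = 4 (D(W, z) = 0 + 4 = 4)
I(U, a) = 2 + U
(I(-3, 2)*9)*D(2, v(1, -3)) = ((2 - 3)*9)*4 = -1*9*4 = -9*4 = -36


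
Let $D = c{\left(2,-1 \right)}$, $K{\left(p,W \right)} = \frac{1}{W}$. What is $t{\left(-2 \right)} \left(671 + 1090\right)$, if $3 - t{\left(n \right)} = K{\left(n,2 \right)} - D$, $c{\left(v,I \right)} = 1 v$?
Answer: $\frac{15849}{2} \approx 7924.5$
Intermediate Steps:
$c{\left(v,I \right)} = v$
$D = 2$
$t{\left(n \right)} = \frac{9}{2}$ ($t{\left(n \right)} = 3 - \left(\frac{1}{2} - 2\right) = 3 - - \frac{3}{2} = 3 + \frac{3}{2} = \frac{9}{2}$)
$t{\left(-2 \right)} \left(671 + 1090\right) = \frac{9 \left(671 + 1090\right)}{2} = \frac{9}{2} \cdot 1761 = \frac{15849}{2}$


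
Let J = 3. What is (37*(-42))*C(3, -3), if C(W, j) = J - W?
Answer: 0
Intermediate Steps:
C(W, j) = 3 - W
(37*(-42))*C(3, -3) = (37*(-42))*(3 - 1*3) = -1554*(3 - 3) = -1554*0 = 0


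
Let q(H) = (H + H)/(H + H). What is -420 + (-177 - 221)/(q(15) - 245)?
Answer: -51041/122 ≈ -418.37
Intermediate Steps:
q(H) = 1 (q(H) = (2*H)/((2*H)) = (2*H)*(1/(2*H)) = 1)
-420 + (-177 - 221)/(q(15) - 245) = -420 + (-177 - 221)/(1 - 245) = -420 - 398/(-244) = -420 - 398*(-1/244) = -420 + 199/122 = -51041/122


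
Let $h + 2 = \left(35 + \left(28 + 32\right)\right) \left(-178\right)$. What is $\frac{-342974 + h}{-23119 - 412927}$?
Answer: $\frac{179943}{218023} \approx 0.82534$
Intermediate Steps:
$h = -16912$ ($h = -2 + \left(35 + \left(28 + 32\right)\right) \left(-178\right) = -2 + \left(35 + 60\right) \left(-178\right) = -2 + 95 \left(-178\right) = -2 - 16910 = -16912$)
$\frac{-342974 + h}{-23119 - 412927} = \frac{-342974 - 16912}{-23119 - 412927} = - \frac{359886}{-436046} = \left(-359886\right) \left(- \frac{1}{436046}\right) = \frac{179943}{218023}$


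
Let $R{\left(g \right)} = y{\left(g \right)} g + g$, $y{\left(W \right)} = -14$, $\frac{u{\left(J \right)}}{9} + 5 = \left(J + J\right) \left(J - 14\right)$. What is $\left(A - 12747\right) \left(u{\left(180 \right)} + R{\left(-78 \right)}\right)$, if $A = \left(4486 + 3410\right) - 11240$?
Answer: $-8669975619$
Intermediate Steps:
$u{\left(J \right)} = -45 + 18 J \left(-14 + J\right)$ ($u{\left(J \right)} = -45 + 9 \left(J + J\right) \left(J - 14\right) = -45 + 9 \cdot 2 J \left(-14 + J\right) = -45 + 18 J \left(-14 + J\right)$)
$A = -3344$ ($A = 7896 - 11240 = -3344$)
$R{\left(g \right)} = - 13 g$ ($R{\left(g \right)} = - 14 g + g = - 13 g$)
$\left(A - 12747\right) \left(u{\left(180 \right)} + R{\left(-78 \right)}\right) = \left(-3344 - 12747\right) \left(\left(-45 - 45360 + 18 \cdot 180^{2}\right) - -1014\right) = - 16091 \left(\left(-45 - 45360 + 18 \cdot 32400\right) + 1014\right) = - 16091 \left(\left(-45 - 45360 + 583200\right) + 1014\right) = - 16091 \left(537795 + 1014\right) = \left(-16091\right) 538809 = -8669975619$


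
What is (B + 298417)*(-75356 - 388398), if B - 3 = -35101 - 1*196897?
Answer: -30803468188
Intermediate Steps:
B = -231995 (B = 3 + (-35101 - 1*196897) = 3 + (-35101 - 196897) = 3 - 231998 = -231995)
(B + 298417)*(-75356 - 388398) = (-231995 + 298417)*(-75356 - 388398) = 66422*(-463754) = -30803468188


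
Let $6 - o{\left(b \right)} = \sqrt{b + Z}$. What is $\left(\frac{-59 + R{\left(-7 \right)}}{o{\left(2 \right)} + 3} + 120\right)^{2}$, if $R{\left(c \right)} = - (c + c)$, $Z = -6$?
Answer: $\frac{3837357}{289} - \frac{70524 i}{289} \approx 13278.0 - 244.03 i$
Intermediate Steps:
$R{\left(c \right)} = - 2 c$
$o{\left(b \right)} = 6 - \sqrt{-6 + b}$ ($o{\left(b \right)} = 6 - \sqrt{b - 6} = 6 - \sqrt{-6 + b}$)
$\left(\frac{-59 + R{\left(-7 \right)}}{o{\left(2 \right)} + 3} + 120\right)^{2} = \left(\frac{-59 - -14}{\left(6 - \sqrt{-6 + 2}\right) + 3} + 120\right)^{2} = \left(\frac{-59 + 14}{\left(6 - \sqrt{-4}\right) + 3} + 120\right)^{2} = \left(- \frac{45}{\left(6 - 2 i\right) + 3} + 120\right)^{2} = \left(- \frac{45}{9 - 2 i} + 120\right)^{2} = \left(- 45 \frac{9 + 2 i}{85} + 120\right)^{2} = \left(- \frac{9 \left(9 + 2 i\right)}{17} + 120\right)^{2} = \left(120 - \frac{9 \left(9 + 2 i\right)}{17}\right)^{2}$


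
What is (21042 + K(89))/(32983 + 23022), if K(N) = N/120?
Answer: 2525129/6720600 ≈ 0.37573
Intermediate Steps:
K(N) = N/120 (K(N) = N*(1/120) = N/120)
(21042 + K(89))/(32983 + 23022) = (21042 + (1/120)*89)/(32983 + 23022) = (21042 + 89/120)/56005 = (2525129/120)*(1/56005) = 2525129/6720600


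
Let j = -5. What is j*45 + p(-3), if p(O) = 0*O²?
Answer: -225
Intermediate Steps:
p(O) = 0
j*45 + p(-3) = -5*45 + 0 = -225 + 0 = -225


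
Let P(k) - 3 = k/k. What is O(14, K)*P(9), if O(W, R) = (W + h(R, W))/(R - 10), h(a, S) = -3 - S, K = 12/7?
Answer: 42/29 ≈ 1.4483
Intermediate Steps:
P(k) = 4 (P(k) = 3 + k/k = 3 + 1 = 4)
K = 12/7 (K = 12*(⅐) = 12/7 ≈ 1.7143)
O(W, R) = -3/(-10 + R) (O(W, R) = (W + (-3 - W))/(R - 10) = -3/(-10 + R))
O(14, K)*P(9) = -3/(-10 + 12/7)*4 = -3/(-58/7)*4 = -3*(-7/58)*4 = (21/58)*4 = 42/29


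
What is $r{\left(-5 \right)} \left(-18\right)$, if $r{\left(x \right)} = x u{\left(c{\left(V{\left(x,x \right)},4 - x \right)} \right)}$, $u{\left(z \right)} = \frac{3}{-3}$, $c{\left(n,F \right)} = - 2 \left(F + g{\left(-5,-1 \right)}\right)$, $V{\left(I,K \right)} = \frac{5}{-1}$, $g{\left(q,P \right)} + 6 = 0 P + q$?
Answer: $-90$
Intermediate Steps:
$g{\left(q,P \right)} = -6 + q$ ($g{\left(q,P \right)} = -6 + \left(0 P + q\right) = -6 + \left(0 + q\right) = -6 + q$)
$V{\left(I,K \right)} = -5$ ($V{\left(I,K \right)} = 5 \left(-1\right) = -5$)
$c{\left(n,F \right)} = 22 - 2 F$ ($c{\left(n,F \right)} = - 2 \left(F - 11\right) = - 2 \left(-11 + F\right) = 22 - 2 F$)
$u{\left(z \right)} = -1$ ($u{\left(z \right)} = 3 \left(- \frac{1}{3}\right) = -1$)
$r{\left(x \right)} = - x$ ($r{\left(x \right)} = x \left(-1\right) = - x$)
$r{\left(-5 \right)} \left(-18\right) = \left(-1\right) \left(-5\right) \left(-18\right) = 5 \left(-18\right) = -90$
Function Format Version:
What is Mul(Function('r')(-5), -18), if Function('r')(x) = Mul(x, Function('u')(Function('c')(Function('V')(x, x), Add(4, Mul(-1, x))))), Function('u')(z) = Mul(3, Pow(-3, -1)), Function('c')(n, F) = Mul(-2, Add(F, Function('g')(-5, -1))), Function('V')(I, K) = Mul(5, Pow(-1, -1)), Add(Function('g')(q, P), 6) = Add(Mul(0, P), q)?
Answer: -90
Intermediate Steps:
Function('g')(q, P) = Add(-6, q) (Function('g')(q, P) = Add(-6, Add(Mul(0, P), q)) = Add(-6, Add(0, q)) = Add(-6, q))
Function('V')(I, K) = -5 (Function('V')(I, K) = Mul(5, -1) = -5)
Function('c')(n, F) = Add(22, Mul(-2, F)) (Function('c')(n, F) = Mul(-2, Add(F, Add(-6, -5))) = Mul(-2, Add(F, -11)) = Mul(-2, Add(-11, F)) = Add(22, Mul(-2, F)))
Function('u')(z) = -1 (Function('u')(z) = Mul(3, Rational(-1, 3)) = -1)
Function('r')(x) = Mul(-1, x) (Function('r')(x) = Mul(x, -1) = Mul(-1, x))
Mul(Function('r')(-5), -18) = Mul(Mul(-1, -5), -18) = Mul(5, -18) = -90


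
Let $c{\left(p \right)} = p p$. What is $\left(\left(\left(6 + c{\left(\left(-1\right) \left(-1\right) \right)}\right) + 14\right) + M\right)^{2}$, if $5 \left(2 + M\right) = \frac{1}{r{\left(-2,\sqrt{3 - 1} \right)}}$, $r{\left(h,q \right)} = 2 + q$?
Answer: $\frac{18433}{50} - \frac{96 \sqrt{2}}{25} \approx 363.23$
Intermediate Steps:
$c{\left(p \right)} = p^{2}$
$M = -2 + \frac{1}{5 \left(2 + \sqrt{2}\right)}$ ($M = -2 + \frac{1}{5 \left(2 + \sqrt{3 - 1}\right)} = -2 + \frac{1}{5 \left(2 + \sqrt{2}\right)} \approx -1.9414$)
$\left(\left(\left(6 + c{\left(\left(-1\right) \left(-1\right) \right)}\right) + 14\right) + M\right)^{2} = \left(\left(\left(6 + \left(\left(-1\right) \left(-1\right)\right)^{2}\right) + 14\right) - \left(\frac{9}{5} + \frac{\sqrt{2}}{10}\right)\right)^{2} = \left(\left(\left(6 + 1^{2}\right) + 14\right) - \left(\frac{9}{5} + \frac{\sqrt{2}}{10}\right)\right)^{2} = \left(\left(\left(6 + 1\right) + 14\right) - \left(\frac{9}{5} + \frac{\sqrt{2}}{10}\right)\right)^{2} = \left(\left(7 + 14\right) - \left(\frac{9}{5} + \frac{\sqrt{2}}{10}\right)\right)^{2} = \left(21 - \left(\frac{9}{5} + \frac{\sqrt{2}}{10}\right)\right)^{2} = \left(\frac{96}{5} - \frac{\sqrt{2}}{10}\right)^{2}$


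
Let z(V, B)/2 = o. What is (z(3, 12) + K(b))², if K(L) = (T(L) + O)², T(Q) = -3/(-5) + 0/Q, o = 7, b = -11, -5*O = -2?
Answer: 225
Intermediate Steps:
O = ⅖ (O = -⅕*(-2) = ⅖ ≈ 0.40000)
z(V, B) = 14 (z(V, B) = 2*7 = 14)
T(Q) = ⅗ (T(Q) = -3*(-⅕) + 0 = ⅗ + 0 = ⅗)
K(L) = 1 (K(L) = (⅗ + ⅖)² = 1² = 1)
(z(3, 12) + K(b))² = (14 + 1)² = 15² = 225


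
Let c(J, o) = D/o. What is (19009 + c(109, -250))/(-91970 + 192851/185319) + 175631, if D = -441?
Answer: 748345053019893821/4260898894750 ≈ 1.7563e+5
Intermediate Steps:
c(J, o) = -441/o
(19009 + c(109, -250))/(-91970 + 192851/185319) + 175631 = (19009 - 441/(-250))/(-91970 + 192851/185319) + 175631 = (19009 - 441*(-1/250))/(-91970 + 192851*(1/185319)) + 175631 = (19009 + 441/250)/(-91970 + 192851/185319) + 175631 = 4752691/(250*(-17043595579/185319)) + 175631 = (4752691/250)*(-185319/17043595579) + 175631 = -880763943429/4260898894750 + 175631 = 748345053019893821/4260898894750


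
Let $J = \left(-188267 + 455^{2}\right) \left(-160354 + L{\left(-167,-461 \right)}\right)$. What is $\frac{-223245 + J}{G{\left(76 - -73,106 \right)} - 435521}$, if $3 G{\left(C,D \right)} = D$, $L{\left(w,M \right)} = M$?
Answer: $\frac{9050373045}{1306457} \approx 6927.4$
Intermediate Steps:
$G{\left(C,D \right)} = \frac{D}{3}$
$J = -3016567770$ ($J = \left(-188267 + 455^{2}\right) \left(-160354 - 461\right) = \left(-188267 + 207025\right) \left(-160815\right) = 18758 \left(-160815\right) = -3016567770$)
$\frac{-223245 + J}{G{\left(76 - -73,106 \right)} - 435521} = \frac{-223245 - 3016567770}{\frac{1}{3} \cdot 106 - 435521} = - \frac{3016791015}{\frac{106}{3} - 435521} = - \frac{3016791015}{- \frac{1306457}{3}} = \left(-3016791015\right) \left(- \frac{3}{1306457}\right) = \frac{9050373045}{1306457}$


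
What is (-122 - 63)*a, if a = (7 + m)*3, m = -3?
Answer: -2220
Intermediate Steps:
a = 12 (a = (7 - 3)*3 = 4*3 = 12)
(-122 - 63)*a = (-122 - 63)*12 = -185*12 = -2220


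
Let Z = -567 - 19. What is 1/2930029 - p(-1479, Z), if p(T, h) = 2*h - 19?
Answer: 3489664540/2930029 ≈ 1191.0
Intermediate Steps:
Z = -586
p(T, h) = -19 + 2*h
1/2930029 - p(-1479, Z) = 1/2930029 - (-19 + 2*(-586)) = 1/2930029 - (-19 - 1172) = 1/2930029 - 1*(-1191) = 1/2930029 + 1191 = 3489664540/2930029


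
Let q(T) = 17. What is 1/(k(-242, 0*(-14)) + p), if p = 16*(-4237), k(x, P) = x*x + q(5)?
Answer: -1/9211 ≈ -0.00010857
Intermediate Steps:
k(x, P) = 17 + x² (k(x, P) = x*x + 17 = x² + 17 = 17 + x²)
p = -67792
1/(k(-242, 0*(-14)) + p) = 1/((17 + (-242)²) - 67792) = 1/((17 + 58564) - 67792) = 1/(58581 - 67792) = 1/(-9211) = -1/9211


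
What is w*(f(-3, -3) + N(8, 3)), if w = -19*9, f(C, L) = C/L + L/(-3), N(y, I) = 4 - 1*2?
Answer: -684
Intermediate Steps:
N(y, I) = 2 (N(y, I) = 4 - 2 = 2)
f(C, L) = -L/3 + C/L (f(C, L) = C/L + L*(-1/3) = C/L - L/3 = -L/3 + C/L)
w = -171
w*(f(-3, -3) + N(8, 3)) = -171*((-1/3*(-3) - 3/(-3)) + 2) = -171*((1 - 3*(-1/3)) + 2) = -171*((1 + 1) + 2) = -171*(2 + 2) = -171*4 = -684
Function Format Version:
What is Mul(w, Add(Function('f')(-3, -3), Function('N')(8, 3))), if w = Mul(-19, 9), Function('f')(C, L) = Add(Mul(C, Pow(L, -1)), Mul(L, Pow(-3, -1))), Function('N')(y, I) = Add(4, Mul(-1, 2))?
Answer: -684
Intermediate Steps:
Function('N')(y, I) = 2 (Function('N')(y, I) = Add(4, -2) = 2)
Function('f')(C, L) = Add(Mul(Rational(-1, 3), L), Mul(C, Pow(L, -1))) (Function('f')(C, L) = Add(Mul(C, Pow(L, -1)), Mul(L, Rational(-1, 3))) = Add(Mul(C, Pow(L, -1)), Mul(Rational(-1, 3), L)) = Add(Mul(Rational(-1, 3), L), Mul(C, Pow(L, -1))))
w = -171
Mul(w, Add(Function('f')(-3, -3), Function('N')(8, 3))) = Mul(-171, Add(Add(Mul(Rational(-1, 3), -3), Mul(-3, Pow(-3, -1))), 2)) = Mul(-171, Add(Add(1, Mul(-3, Rational(-1, 3))), 2)) = Mul(-171, Add(Add(1, 1), 2)) = Mul(-171, Add(2, 2)) = Mul(-171, 4) = -684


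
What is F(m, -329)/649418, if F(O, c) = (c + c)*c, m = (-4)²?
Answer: 15463/46387 ≈ 0.33335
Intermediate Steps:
m = 16
F(O, c) = 2*c² (F(O, c) = (2*c)*c = 2*c²)
F(m, -329)/649418 = (2*(-329)²)/649418 = (2*108241)*(1/649418) = 216482*(1/649418) = 15463/46387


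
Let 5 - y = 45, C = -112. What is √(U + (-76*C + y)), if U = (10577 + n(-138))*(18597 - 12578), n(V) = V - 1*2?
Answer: 15*√279239 ≈ 7926.5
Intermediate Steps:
y = -40 (y = 5 - 1*45 = 5 - 45 = -40)
n(V) = -2 + V (n(V) = V - 2 = -2 + V)
U = 62820303 (U = (10577 + (-2 - 138))*(18597 - 12578) = (10577 - 140)*6019 = 10437*6019 = 62820303)
√(U + (-76*C + y)) = √(62820303 + (-76*(-112) - 40)) = √(62820303 + (8512 - 40)) = √(62820303 + 8472) = √62828775 = 15*√279239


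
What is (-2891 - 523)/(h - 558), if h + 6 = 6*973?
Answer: -569/879 ≈ -0.64733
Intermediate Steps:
h = 5832 (h = -6 + 6*973 = -6 + 5838 = 5832)
(-2891 - 523)/(h - 558) = (-2891 - 523)/(5832 - 558) = -3414/5274 = -3414*1/5274 = -569/879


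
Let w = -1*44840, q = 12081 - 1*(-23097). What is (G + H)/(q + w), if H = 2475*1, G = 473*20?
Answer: -11935/9662 ≈ -1.2353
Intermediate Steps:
G = 9460
q = 35178 (q = 12081 + 23097 = 35178)
w = -44840
H = 2475
(G + H)/(q + w) = (9460 + 2475)/(35178 - 44840) = 11935/(-9662) = 11935*(-1/9662) = -11935/9662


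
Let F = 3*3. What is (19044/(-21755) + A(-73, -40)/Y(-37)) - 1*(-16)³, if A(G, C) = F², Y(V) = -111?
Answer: 3295721747/804935 ≈ 4094.4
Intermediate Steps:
F = 9
A(G, C) = 81 (A(G, C) = 9² = 81)
(19044/(-21755) + A(-73, -40)/Y(-37)) - 1*(-16)³ = (19044/(-21755) + 81/(-111)) - 1*(-16)³ = (19044*(-1/21755) + 81*(-1/111)) - 1*(-4096) = (-19044/21755 - 27/37) + 4096 = -1292013/804935 + 4096 = 3295721747/804935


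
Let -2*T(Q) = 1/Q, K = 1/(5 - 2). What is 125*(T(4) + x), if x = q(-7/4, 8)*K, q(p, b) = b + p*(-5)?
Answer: 16375/24 ≈ 682.29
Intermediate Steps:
K = ⅓ (K = 1/3 = ⅓ ≈ 0.33333)
T(Q) = -1/(2*Q)
q(p, b) = b - 5*p
x = 67/12 (x = (8 - (-35)/4)*(⅓) = (8 - 5*(-7/4))*(⅓) = (8 + 35/4)*(⅓) = (67/4)*(⅓) = 67/12 ≈ 5.5833)
125*(T(4) + x) = 125*(-½/4 + 67/12) = 125*(-½*¼ + 67/12) = 125*(-⅛ + 67/12) = 125*(131/24) = 16375/24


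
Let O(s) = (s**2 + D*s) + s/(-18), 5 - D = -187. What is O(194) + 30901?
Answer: 951968/9 ≈ 1.0577e+5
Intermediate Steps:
D = 192 (D = 5 - 1*(-187) = 5 + 187 = 192)
O(s) = s**2 + 3455*s/18 (O(s) = (s**2 + 192*s) + s/(-18) = (s**2 + 192*s) + s*(-1/18) = (s**2 + 192*s) - s/18 = s**2 + 3455*s/18)
O(194) + 30901 = (1/18)*194*(3455 + 18*194) + 30901 = (1/18)*194*(3455 + 3492) + 30901 = (1/18)*194*6947 + 30901 = 673859/9 + 30901 = 951968/9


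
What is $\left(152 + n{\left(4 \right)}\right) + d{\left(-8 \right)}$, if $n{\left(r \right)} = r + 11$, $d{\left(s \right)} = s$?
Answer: $159$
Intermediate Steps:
$n{\left(r \right)} = 11 + r$
$\left(152 + n{\left(4 \right)}\right) + d{\left(-8 \right)} = \left(152 + \left(11 + 4\right)\right) - 8 = \left(152 + 15\right) - 8 = 167 - 8 = 159$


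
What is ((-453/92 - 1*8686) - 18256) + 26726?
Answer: -20325/92 ≈ -220.92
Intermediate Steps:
((-453/92 - 1*8686) - 18256) + 26726 = ((-453*1/92 - 8686) - 18256) + 26726 = ((-453/92 - 8686) - 18256) + 26726 = (-799565/92 - 18256) + 26726 = -2479117/92 + 26726 = -20325/92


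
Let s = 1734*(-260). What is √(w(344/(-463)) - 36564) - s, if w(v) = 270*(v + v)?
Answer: 450840 + 2*I*√1981048749/463 ≈ 4.5084e+5 + 192.26*I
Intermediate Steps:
w(v) = 540*v (w(v) = 270*(2*v) = 540*v)
s = -450840
√(w(344/(-463)) - 36564) - s = √(540*(344/(-463)) - 36564) - 1*(-450840) = √(540*(344*(-1/463)) - 36564) + 450840 = √(540*(-344/463) - 36564) + 450840 = √(-185760/463 - 36564) + 450840 = √(-17114892/463) + 450840 = 2*I*√1981048749/463 + 450840 = 450840 + 2*I*√1981048749/463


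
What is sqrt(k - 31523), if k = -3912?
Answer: I*sqrt(35435) ≈ 188.24*I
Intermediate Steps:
sqrt(k - 31523) = sqrt(-3912 - 31523) = sqrt(-35435) = I*sqrt(35435)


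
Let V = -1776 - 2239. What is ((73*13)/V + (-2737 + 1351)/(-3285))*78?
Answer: 11622/803 ≈ 14.473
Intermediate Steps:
V = -4015
((73*13)/V + (-2737 + 1351)/(-3285))*78 = ((73*13)/(-4015) + (-2737 + 1351)/(-3285))*78 = (949*(-1/4015) - 1386*(-1/3285))*78 = (-13/55 + 154/365)*78 = (149/803)*78 = 11622/803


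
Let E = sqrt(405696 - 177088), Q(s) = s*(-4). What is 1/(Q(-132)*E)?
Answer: sqrt(893)/7544064 ≈ 3.9611e-6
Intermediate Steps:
Q(s) = -4*s
E = 16*sqrt(893) (E = sqrt(228608) = 16*sqrt(893) ≈ 478.13)
1/(Q(-132)*E) = 1/(((-4*(-132)))*((16*sqrt(893)))) = (sqrt(893)/14288)/528 = sqrt(893)/7544064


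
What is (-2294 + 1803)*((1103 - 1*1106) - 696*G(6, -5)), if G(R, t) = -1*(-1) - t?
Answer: 2051889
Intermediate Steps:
G(R, t) = 1 - t
(-2294 + 1803)*((1103 - 1*1106) - 696*G(6, -5)) = (-2294 + 1803)*((1103 - 1*1106) - 696*(1 - 1*(-5))) = -491*((1103 - 1106) - 696*(1 + 5)) = -491*(-3 - 696*6) = -491*(-3 - 4176) = -491*(-4179) = 2051889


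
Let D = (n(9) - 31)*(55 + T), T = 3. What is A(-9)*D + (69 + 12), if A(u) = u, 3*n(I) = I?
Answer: 14697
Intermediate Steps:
n(I) = I/3
D = -1624 (D = ((⅓)*9 - 31)*(55 + 3) = (3 - 31)*58 = -28*58 = -1624)
A(-9)*D + (69 + 12) = -9*(-1624) + (69 + 12) = 14616 + 81 = 14697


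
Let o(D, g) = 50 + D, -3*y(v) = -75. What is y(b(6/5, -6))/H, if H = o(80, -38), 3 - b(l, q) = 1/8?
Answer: 5/26 ≈ 0.19231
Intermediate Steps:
b(l, q) = 23/8 (b(l, q) = 3 - 1/8 = 3 - 1*⅛ = 3 - ⅛ = 23/8)
y(v) = 25 (y(v) = -⅓*(-75) = 25)
H = 130 (H = 50 + 80 = 130)
y(b(6/5, -6))/H = 25/130 = 25*(1/130) = 5/26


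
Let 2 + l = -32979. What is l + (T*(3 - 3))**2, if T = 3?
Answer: -32981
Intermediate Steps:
l = -32981 (l = -2 - 32979 = -32981)
l + (T*(3 - 3))**2 = -32981 + (3*(3 - 3))**2 = -32981 + (3*0)**2 = -32981 + 0**2 = -32981 + 0 = -32981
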